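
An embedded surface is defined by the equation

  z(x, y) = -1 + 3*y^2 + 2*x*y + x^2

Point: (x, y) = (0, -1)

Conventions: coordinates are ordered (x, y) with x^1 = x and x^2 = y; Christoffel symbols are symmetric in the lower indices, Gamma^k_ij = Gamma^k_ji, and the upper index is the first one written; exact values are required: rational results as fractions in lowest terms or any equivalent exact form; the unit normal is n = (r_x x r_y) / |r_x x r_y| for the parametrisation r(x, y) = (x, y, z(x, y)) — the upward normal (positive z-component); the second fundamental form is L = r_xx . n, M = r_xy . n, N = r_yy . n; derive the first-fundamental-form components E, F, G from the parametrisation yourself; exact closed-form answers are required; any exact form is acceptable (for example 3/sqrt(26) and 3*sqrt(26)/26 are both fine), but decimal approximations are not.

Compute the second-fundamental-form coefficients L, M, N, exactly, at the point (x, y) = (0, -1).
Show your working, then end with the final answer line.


z_x = -2, z_y = -6, z_xx = 2, z_xy = 2, z_yy = 6
E = 5, F = 12, G = 37; answer radicand W^2 = 41
unnormalised second-form numerators: l = 2, m = 2, n = 6; L = l/sqrt(41), and similarly M = m/sqrt(W^2), N = n/sqrt(W^2)

Answer: L = 2*sqrt(41)/41, M = 2*sqrt(41)/41, N = 6*sqrt(41)/41


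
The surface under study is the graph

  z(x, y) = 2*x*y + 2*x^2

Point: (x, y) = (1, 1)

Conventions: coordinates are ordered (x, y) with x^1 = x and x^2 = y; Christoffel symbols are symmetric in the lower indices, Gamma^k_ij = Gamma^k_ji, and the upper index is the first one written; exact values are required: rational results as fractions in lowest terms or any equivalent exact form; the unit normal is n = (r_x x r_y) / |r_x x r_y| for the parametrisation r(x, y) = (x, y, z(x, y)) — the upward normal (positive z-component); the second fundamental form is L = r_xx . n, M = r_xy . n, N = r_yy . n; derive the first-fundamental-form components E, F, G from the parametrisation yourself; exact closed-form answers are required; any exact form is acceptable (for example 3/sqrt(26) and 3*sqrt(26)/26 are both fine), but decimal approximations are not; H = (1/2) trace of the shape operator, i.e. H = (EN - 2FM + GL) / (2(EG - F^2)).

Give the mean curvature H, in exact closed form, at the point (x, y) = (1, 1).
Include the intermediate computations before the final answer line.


z_x = 6, z_y = 2, z_xx = 4, z_xy = 2, z_yy = 0
E = 37, F = 12, G = 5; answer radicand W^2 = 41
unnormalised second-form numerators: l = 4, m = 2, n = 0; L = l/sqrt(41), and similarly M = m/sqrt(W^2), N = n/sqrt(W^2)
H = (E*n - 2*F*m + G*l) / (2*(EG - F^2)*sqrt(W^2)); E*n - 2*F*m + G*l = -28, EG - F^2 = 41, so H = (-14/41)/sqrt(41)

Answer: H = -14*sqrt(41)/1681


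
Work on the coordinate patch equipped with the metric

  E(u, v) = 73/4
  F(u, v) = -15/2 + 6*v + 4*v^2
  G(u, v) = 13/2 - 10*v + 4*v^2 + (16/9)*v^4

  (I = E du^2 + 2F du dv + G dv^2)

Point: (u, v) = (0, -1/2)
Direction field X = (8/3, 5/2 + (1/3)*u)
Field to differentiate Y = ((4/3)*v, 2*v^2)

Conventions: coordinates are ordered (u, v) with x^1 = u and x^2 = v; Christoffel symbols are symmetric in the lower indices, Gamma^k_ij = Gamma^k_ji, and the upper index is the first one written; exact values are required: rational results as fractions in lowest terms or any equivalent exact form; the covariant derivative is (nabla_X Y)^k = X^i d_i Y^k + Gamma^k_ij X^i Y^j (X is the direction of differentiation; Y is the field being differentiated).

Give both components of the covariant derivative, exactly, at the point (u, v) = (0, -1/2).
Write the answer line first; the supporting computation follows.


Answer: (nabla_X Y)^u = 12635/4317, (nabla_X Y)^v = -17395/2878

E = 73/4, F = -19/2, G = 227/18 at the point
E_u = 0, E_v = 0, F_u = 0, F_v = 2, G_u = 0, G_v = -134/9
EG - F^2 = 10073/72;  g^inv = (72/10073) * [[227/18, 19/2], [19/2, 73/4]]
first-kind symbols [ij,l] = (1/2)(d_i g_jl + d_j g_il - d_l g_ij): [uu,u] = E_u/2 = 0, [uu,v] = F_u - E_v/2 = 0, [uv,u] = E_v/2 = 0, [uv,v] = G_u/2 = 0, [vv,u] = F_v - G_u/2 = 2, [vv,v] = G_v/2 = -67/9
Gamma^u_ij = (G*[ij,u] - F*[ij,v])/(EG - F^2), Gamma^v_ij = (E*[ij,v] - F*[ij,u])/(EG - F^2)
Gamma_uuu = 0, Gamma_uuv = 0, Gamma_uvv = -468/1439, Gamma_vuu = 0, Gamma_vuv = 0, Gamma_vvv = -1202/1439
X = (8/3, 5/2), Y = (-2/3, 1/2) at the point


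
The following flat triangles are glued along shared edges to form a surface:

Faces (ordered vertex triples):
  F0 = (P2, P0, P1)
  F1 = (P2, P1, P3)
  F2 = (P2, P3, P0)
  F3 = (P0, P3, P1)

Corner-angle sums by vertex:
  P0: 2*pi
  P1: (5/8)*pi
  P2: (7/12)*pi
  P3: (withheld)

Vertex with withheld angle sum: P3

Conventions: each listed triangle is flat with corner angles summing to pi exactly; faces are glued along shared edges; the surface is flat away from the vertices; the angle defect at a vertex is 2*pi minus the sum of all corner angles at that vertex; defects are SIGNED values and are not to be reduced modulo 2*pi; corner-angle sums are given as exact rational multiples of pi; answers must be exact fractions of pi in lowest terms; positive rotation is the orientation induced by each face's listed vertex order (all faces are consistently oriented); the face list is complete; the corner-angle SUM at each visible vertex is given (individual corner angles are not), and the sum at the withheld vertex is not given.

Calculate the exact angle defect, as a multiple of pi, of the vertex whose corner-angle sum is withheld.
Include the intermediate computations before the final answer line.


V = 4, E = 6, F = 4; chi = V - E + F = 2
Gauss-Bonnet: total defect = 2*pi*chi = 4*pi; visible defects sum to (67/24)*pi

Answer: defect(P3) = (29/24)*pi


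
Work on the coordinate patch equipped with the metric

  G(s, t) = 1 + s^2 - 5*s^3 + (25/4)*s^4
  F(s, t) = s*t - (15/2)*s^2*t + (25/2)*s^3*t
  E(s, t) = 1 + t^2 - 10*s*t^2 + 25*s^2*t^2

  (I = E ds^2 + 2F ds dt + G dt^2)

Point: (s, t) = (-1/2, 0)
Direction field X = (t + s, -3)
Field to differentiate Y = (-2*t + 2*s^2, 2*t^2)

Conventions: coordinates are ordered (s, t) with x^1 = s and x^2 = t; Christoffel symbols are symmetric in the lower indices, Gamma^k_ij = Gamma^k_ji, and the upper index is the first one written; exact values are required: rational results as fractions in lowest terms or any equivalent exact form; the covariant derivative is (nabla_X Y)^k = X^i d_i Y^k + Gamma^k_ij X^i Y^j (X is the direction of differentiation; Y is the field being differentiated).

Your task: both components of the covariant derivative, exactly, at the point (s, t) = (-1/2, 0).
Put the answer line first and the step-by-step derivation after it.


Answer: (nabla_X Y)^s = 7, (nabla_X Y)^t = 378/145

E = 1, F = 0, G = 145/64 at the point
E_s = 0, E_t = 0, F_s = 0, F_t = -63/16, G_s = -63/8, G_t = 0
EG - F^2 = 145/64;  g^inv = (64/145) * [[145/64, 0], [0, 1]]
first-kind symbols [ij,l] = (1/2)(d_i g_jl + d_j g_il - d_l g_ij): [ss,s] = E_s/2 = 0, [ss,t] = F_s - E_t/2 = 0, [st,s] = E_t/2 = 0, [st,t] = G_s/2 = -63/16, [tt,s] = F_t - G_s/2 = 0, [tt,t] = G_t/2 = 0
Gamma^s_ij = (G*[ij,s] - F*[ij,t])/(EG - F^2), Gamma^t_ij = (E*[ij,t] - F*[ij,s])/(EG - F^2)
Gamma_sss = 0, Gamma_sst = 0, Gamma_stt = 0, Gamma_tss = 0, Gamma_tst = -252/145, Gamma_ttt = 0
X = (-1/2, -3), Y = (1/2, 0) at the point


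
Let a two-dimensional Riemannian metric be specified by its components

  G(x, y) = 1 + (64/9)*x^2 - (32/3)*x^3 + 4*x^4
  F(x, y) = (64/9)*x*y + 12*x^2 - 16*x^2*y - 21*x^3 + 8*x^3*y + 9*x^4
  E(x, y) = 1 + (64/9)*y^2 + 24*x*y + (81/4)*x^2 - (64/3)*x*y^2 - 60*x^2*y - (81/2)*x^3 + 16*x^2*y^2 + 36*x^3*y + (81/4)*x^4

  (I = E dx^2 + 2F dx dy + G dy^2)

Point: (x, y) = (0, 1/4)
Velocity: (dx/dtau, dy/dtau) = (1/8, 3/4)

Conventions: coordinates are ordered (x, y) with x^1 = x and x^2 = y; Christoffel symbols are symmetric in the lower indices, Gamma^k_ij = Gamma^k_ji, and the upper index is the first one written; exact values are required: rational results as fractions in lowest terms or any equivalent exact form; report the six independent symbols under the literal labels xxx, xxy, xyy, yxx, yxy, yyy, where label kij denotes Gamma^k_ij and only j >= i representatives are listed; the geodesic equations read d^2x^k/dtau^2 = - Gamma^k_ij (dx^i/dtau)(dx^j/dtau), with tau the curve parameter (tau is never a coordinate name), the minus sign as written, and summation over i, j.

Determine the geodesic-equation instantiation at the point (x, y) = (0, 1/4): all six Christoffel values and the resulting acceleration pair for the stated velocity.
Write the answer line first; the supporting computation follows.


Answer: Gamma_xxx = 21/13, Gamma_xxy = 16/13, Gamma_xyy = 0, Gamma_yxx = 0, Gamma_yxy = 0, Gamma_yyy = 0; accelerations (d^2x/dtau^2, d^2y/dtau^2) = (-213/832, 0)

E = 13/9, F = 0, G = 1 at the point
E_x = 14/3, E_y = 32/9, F_x = 16/9, F_y = 0, G_x = 0, G_y = 0
EG - F^2 = 13/9;  g^inv = (9/13) * [[1, 0], [0, 13/9]]
first-kind symbols [ij,l] = (1/2)(d_i g_jl + d_j g_il - d_l g_ij): [xx,x] = E_x/2 = 7/3, [xx,y] = F_x - E_y/2 = 0, [xy,x] = E_y/2 = 16/9, [xy,y] = G_x/2 = 0, [yy,x] = F_y - G_x/2 = 0, [yy,y] = G_y/2 = 0
Gamma^x_ij = (G*[ij,x] - F*[ij,y])/(EG - F^2), Gamma^y_ij = (E*[ij,y] - F*[ij,x])/(EG - F^2)
Gamma_xxx = 21/13, Gamma_xxy = 16/13, Gamma_xyy = 0, Gamma_yxx = 0, Gamma_yxy = 0, Gamma_yyy = 0
d^2x/dtau^2 = -(Gamma_xxx*(1/8)^2 + 2*Gamma_xxy*(1/8)*(3/4) + Gamma_xyy*(3/4)^2) = -213/832
d^2y/dtau^2 = -(Gamma_yxx*(1/8)^2 + 2*Gamma_yxy*(1/8)*(3/4) + Gamma_yyy*(3/4)^2) = 0


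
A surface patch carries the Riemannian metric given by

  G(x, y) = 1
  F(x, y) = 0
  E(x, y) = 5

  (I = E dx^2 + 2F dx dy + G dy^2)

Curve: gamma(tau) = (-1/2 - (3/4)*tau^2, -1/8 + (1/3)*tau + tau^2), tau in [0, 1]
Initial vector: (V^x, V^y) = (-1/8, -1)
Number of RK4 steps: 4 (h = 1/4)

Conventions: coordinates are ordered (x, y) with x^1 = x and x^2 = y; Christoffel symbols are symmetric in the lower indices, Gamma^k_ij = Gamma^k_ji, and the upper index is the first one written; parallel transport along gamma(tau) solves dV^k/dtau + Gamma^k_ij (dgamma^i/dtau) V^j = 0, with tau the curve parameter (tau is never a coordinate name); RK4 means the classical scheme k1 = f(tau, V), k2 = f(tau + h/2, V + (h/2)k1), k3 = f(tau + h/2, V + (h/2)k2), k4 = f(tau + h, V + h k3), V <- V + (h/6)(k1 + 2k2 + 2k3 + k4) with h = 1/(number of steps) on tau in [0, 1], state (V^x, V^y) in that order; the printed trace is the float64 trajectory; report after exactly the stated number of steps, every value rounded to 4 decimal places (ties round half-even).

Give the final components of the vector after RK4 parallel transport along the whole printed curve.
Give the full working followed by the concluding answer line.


gamma'(tau) = (-(3/2)*tau, 1/3 + 2*tau); f(tau, V)^k = -Gamma^k_ij(gamma(tau)) gamma'^i(tau) V^j; h = 1/4; intermediate values shown to 6 dp
curve data and Christoffel symbols at the stage parameters:
  tau = 0.000000: gamma = (-0.500000, -0.125000), gamma' = (0.000000, 0.333333); Gamma_xxx = 0.000000, Gamma_xxy = 0.000000, Gamma_xyy = 0.000000, Gamma_yxx = 0.000000, Gamma_yxy = 0.000000, Gamma_yyy = 0.000000
  tau = 0.125000: gamma = (-0.511719, -0.067708), gamma' = (-0.187500, 0.583333); Gamma_xxx = 0.000000, Gamma_xxy = 0.000000, Gamma_xyy = 0.000000, Gamma_yxx = 0.000000, Gamma_yxy = 0.000000, Gamma_yyy = 0.000000
  tau = 0.250000: gamma = (-0.546875, 0.020833), gamma' = (-0.375000, 0.833333); Gamma_xxx = 0.000000, Gamma_xxy = 0.000000, Gamma_xyy = 0.000000, Gamma_yxx = 0.000000, Gamma_yxy = 0.000000, Gamma_yyy = 0.000000
  tau = 0.375000: gamma = (-0.605469, 0.140625), gamma' = (-0.562500, 1.083333); Gamma_xxx = 0.000000, Gamma_xxy = 0.000000, Gamma_xyy = 0.000000, Gamma_yxx = 0.000000, Gamma_yxy = 0.000000, Gamma_yyy = 0.000000
  tau = 0.500000: gamma = (-0.687500, 0.291667), gamma' = (-0.750000, 1.333333); Gamma_xxx = 0.000000, Gamma_xxy = 0.000000, Gamma_xyy = 0.000000, Gamma_yxx = 0.000000, Gamma_yxy = 0.000000, Gamma_yyy = 0.000000
  tau = 0.625000: gamma = (-0.792969, 0.473958), gamma' = (-0.937500, 1.583333); Gamma_xxx = 0.000000, Gamma_xxy = 0.000000, Gamma_xyy = 0.000000, Gamma_yxx = 0.000000, Gamma_yxy = 0.000000, Gamma_yyy = 0.000000
  tau = 0.750000: gamma = (-0.921875, 0.687500), gamma' = (-1.125000, 1.833333); Gamma_xxx = 0.000000, Gamma_xxy = 0.000000, Gamma_xyy = 0.000000, Gamma_yxx = 0.000000, Gamma_yxy = 0.000000, Gamma_yyy = 0.000000
  tau = 0.875000: gamma = (-1.074219, 0.932292), gamma' = (-1.312500, 2.083333); Gamma_xxx = 0.000000, Gamma_xxy = 0.000000, Gamma_xyy = 0.000000, Gamma_yxx = 0.000000, Gamma_yxy = 0.000000, Gamma_yyy = 0.000000
  tau = 1.000000: gamma = (-1.250000, 1.208333), gamma' = (-1.500000, 2.333333); Gamma_xxx = 0.000000, Gamma_xxy = 0.000000, Gamma_xyy = 0.000000, Gamma_yxx = 0.000000, Gamma_yxy = 0.000000, Gamma_yyy = 0.000000
step 0: V^x = -0.1250, V^y = -1.0000
step 1: k1 = (0.000000, 0.000000), k2 = (0.000000, 0.000000), k3 = (0.000000, 0.000000), k4 = (0.000000, 0.000000); V <- V + (h/6)(k1 + 2k2 + 2k3 + k4): V^x = -0.1250, V^y = -1.0000
step 2: k1 = (0.000000, 0.000000), k2 = (0.000000, 0.000000), k3 = (0.000000, 0.000000), k4 = (0.000000, 0.000000); V <- V + (h/6)(k1 + 2k2 + 2k3 + k4): V^x = -0.1250, V^y = -1.0000
step 3: k1 = (0.000000, 0.000000), k2 = (0.000000, 0.000000), k3 = (0.000000, 0.000000), k4 = (0.000000, 0.000000); V <- V + (h/6)(k1 + 2k2 + 2k3 + k4): V^x = -0.1250, V^y = -1.0000
step 4: k1 = (0.000000, 0.000000), k2 = (0.000000, 0.000000), k3 = (0.000000, 0.000000), k4 = (0.000000, 0.000000); V <- V + (h/6)(k1 + 2k2 + 2k3 + k4): V^x = -0.1250, V^y = -1.0000

Answer: V^x = -0.1250, V^y = -1.0000


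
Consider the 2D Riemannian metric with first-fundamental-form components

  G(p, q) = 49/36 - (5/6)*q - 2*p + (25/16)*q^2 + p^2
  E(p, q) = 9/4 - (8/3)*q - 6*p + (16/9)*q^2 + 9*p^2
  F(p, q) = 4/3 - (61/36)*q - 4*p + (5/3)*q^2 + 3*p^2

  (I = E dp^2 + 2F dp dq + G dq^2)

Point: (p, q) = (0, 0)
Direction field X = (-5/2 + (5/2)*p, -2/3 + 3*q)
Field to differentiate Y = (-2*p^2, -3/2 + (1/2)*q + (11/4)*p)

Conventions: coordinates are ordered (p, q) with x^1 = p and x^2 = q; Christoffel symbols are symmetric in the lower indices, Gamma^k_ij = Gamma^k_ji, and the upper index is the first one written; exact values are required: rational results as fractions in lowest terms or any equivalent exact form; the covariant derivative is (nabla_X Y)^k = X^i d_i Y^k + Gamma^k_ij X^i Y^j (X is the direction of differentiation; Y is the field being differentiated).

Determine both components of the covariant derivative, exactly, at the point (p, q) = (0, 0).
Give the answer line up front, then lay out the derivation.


Answer: (nabla_X Y)^p = -569/333, (nabla_X Y)^q = -7633/888

E = 9/4, F = 4/3, G = 49/36 at the point
E_p = -6, E_q = -8/3, F_p = -4, F_q = -61/36, G_p = -2, G_q = -5/6
EG - F^2 = 185/144;  g^inv = (144/185) * [[49/36, -4/3], [-4/3, 9/4]]
first-kind symbols [ij,l] = (1/2)(d_i g_jl + d_j g_il - d_l g_ij): [pp,p] = E_p/2 = -3, [pp,q] = F_p - E_q/2 = -8/3, [pq,p] = E_q/2 = -4/3, [pq,q] = G_p/2 = -1, [qq,p] = F_q - G_p/2 = -25/36, [qq,q] = G_q/2 = -5/12
Gamma^p_ij = (G*[ij,p] - F*[ij,q])/(EG - F^2), Gamma^q_ij = (E*[ij,q] - F*[ij,p])/(EG - F^2)
Gamma_ppp = -76/185, Gamma_ppq = -208/555, Gamma_pqq = -101/333, Gamma_qpp = -288/185, Gamma_qpq = -68/185, Gamma_qqq = -1/111
X = (-5/2, -2/3), Y = (0, -3/2) at the point


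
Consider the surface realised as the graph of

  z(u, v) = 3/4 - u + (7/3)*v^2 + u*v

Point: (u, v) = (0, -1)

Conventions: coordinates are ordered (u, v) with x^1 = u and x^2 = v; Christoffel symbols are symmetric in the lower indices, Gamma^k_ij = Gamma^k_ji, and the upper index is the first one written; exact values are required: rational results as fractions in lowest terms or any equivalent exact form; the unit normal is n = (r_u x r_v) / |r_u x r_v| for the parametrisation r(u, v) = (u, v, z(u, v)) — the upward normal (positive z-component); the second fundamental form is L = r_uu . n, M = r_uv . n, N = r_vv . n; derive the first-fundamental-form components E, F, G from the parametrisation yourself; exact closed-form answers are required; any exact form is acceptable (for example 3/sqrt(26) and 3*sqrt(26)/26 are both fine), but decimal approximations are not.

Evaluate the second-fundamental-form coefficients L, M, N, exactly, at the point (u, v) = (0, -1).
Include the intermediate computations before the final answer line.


z_u = -2, z_v = -14/3, z_uu = 0, z_uv = 1, z_vv = 14/3
E = 5, F = 28/3, G = 205/9; answer radicand W^2 = 241/9
unnormalised second-form numerators: l = 0, m = 1, n = 14/3; L = l/sqrt(241/9), and similarly M = m/sqrt(W^2), N = n/sqrt(W^2)

Answer: L = 0, M = 3*sqrt(241)/241, N = 14*sqrt(241)/241


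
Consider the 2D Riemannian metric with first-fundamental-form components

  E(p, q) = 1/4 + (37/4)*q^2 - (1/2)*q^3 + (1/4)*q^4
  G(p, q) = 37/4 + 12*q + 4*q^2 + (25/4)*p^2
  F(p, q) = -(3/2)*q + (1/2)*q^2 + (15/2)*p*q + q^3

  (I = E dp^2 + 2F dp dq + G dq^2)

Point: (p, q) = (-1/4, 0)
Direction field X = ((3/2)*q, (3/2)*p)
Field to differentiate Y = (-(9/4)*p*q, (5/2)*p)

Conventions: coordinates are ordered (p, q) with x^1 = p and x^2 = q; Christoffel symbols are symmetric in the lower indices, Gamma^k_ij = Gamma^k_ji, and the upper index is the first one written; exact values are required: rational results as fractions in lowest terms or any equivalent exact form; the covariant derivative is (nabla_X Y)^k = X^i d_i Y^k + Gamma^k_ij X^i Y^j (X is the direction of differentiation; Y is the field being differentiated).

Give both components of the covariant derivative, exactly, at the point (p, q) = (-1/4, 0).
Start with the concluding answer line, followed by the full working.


Answer: (nabla_X Y)^p = -489/256, (nabla_X Y)^q = 90/617

E = 1/4, F = 0, G = 617/64 at the point
E_p = 0, E_q = 0, F_p = 0, F_q = -27/8, G_p = -25/8, G_q = 12
EG - F^2 = 617/256;  g^inv = (256/617) * [[617/64, 0], [0, 1/4]]
first-kind symbols [ij,l] = (1/2)(d_i g_jl + d_j g_il - d_l g_ij): [pp,p] = E_p/2 = 0, [pp,q] = F_p - E_q/2 = 0, [pq,p] = E_q/2 = 0, [pq,q] = G_p/2 = -25/16, [qq,p] = F_q - G_p/2 = -29/16, [qq,q] = G_q/2 = 6
Gamma^p_ij = (G*[ij,p] - F*[ij,q])/(EG - F^2), Gamma^q_ij = (E*[ij,q] - F*[ij,p])/(EG - F^2)
Gamma_ppp = 0, Gamma_ppq = 0, Gamma_pqq = -29/4, Gamma_qpp = 0, Gamma_qpq = -100/617, Gamma_qqq = 384/617
X = (0, -3/8), Y = (0, -5/8) at the point


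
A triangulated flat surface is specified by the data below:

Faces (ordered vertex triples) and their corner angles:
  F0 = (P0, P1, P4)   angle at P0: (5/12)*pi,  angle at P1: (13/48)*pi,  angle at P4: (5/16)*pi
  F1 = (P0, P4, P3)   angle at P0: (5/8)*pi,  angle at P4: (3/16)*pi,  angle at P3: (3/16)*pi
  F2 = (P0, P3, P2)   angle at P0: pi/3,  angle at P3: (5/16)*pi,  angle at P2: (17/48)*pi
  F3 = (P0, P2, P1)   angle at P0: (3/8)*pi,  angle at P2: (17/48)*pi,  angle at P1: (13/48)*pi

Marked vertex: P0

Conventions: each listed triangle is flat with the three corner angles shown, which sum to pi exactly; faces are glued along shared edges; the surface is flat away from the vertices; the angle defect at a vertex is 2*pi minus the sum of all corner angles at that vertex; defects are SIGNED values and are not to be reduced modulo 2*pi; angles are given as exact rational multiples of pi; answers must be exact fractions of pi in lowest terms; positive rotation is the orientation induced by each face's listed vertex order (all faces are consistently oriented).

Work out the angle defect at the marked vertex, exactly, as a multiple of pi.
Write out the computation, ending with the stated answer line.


Sum of corner angles at P0: (7/4)*pi
defect = 2*pi - (7/4)*pi

Answer: defect(P0) = pi/4


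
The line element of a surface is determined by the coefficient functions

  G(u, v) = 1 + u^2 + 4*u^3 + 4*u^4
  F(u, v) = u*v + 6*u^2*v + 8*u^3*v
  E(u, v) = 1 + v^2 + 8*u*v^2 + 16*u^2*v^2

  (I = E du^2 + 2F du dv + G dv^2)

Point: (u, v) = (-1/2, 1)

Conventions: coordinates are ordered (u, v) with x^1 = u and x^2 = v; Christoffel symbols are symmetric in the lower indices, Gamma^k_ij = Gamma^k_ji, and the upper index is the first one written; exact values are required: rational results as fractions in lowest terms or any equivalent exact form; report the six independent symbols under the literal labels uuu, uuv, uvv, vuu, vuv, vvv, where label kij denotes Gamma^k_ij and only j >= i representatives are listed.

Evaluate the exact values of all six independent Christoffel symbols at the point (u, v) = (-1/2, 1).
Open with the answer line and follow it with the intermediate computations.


Answer: Gamma_uuu = -2, Gamma_uuv = 1/2, Gamma_uvv = 0, Gamma_vuu = 0, Gamma_vuv = 0, Gamma_vvv = 0

E = 2, F = 0, G = 1 at the point
E_u = -8, E_v = 2, F_u = 1, F_v = 0, G_u = 0, G_v = 0
EG - F^2 = 2;  g^inv = (1/2) * [[1, 0], [0, 2]]
first-kind symbols [ij,l] = (1/2)(d_i g_jl + d_j g_il - d_l g_ij): [uu,u] = E_u/2 = -4, [uu,v] = F_u - E_v/2 = 0, [uv,u] = E_v/2 = 1, [uv,v] = G_u/2 = 0, [vv,u] = F_v - G_u/2 = 0, [vv,v] = G_v/2 = 0
Gamma^u_ij = (G*[ij,u] - F*[ij,v])/(EG - F^2), Gamma^v_ij = (E*[ij,v] - F*[ij,u])/(EG - F^2)


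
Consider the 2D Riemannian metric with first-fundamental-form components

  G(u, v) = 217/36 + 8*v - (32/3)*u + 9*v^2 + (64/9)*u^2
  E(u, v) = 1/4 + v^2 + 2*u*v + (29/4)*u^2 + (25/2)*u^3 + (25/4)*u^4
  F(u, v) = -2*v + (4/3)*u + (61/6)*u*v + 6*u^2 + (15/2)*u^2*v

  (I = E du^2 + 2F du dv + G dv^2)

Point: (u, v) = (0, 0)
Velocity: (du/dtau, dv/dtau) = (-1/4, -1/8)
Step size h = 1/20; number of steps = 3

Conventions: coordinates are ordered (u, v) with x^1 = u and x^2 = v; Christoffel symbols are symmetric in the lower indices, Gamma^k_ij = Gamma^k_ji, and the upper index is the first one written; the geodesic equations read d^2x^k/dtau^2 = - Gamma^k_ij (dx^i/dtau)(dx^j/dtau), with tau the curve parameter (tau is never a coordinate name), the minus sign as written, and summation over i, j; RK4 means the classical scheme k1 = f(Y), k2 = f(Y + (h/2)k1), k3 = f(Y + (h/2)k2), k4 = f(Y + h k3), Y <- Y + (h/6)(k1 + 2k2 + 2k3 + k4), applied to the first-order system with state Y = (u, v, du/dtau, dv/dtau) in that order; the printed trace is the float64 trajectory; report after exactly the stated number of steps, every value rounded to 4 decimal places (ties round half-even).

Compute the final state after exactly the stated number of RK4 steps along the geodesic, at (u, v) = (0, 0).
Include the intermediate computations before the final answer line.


f(Y) = (du/dtau, dv/dtau, -Gamma^u_ij Y'^i Y'^j, -Gamma^v_ij Y'^i Y'^j) with the Gammas evaluated at the stage position; h = 0.050000; intermediate values shown to 6 dp
step 0: u = 0.0000, v = 0.0000, du/dtau = -0.2500, dv/dtau = -0.1250
step 1:
  k1: at (u, v) = (0.000000, 0.000000), (du/dtau, dv/dtau) = (-0.250000, -0.125000); Gamma_uuu = 0.000000, Gamma_uuv = 0.000000, Gamma_uvv = 13.333333, Gamma_vuu = 0.221198, Gamma_vuv = -0.884793, Gamma_vvv = 0.663594; k1 = (-0.250000, -0.125000, -0.208333, 0.031106)
  k2: at (u, v) = (-0.006250, -0.003125), (du/dtau, dv/dtau) = (-0.255208, -0.124222); Gamma_uuu = -0.189239, Gamma_uuv = -0.043295, Gamma_uvv = 13.245032, Gamma_vuu = 0.203617, Gamma_vuv = -0.886000, Gamma_vvv = 0.657969; k2 = (-0.255208, -0.124222, -0.189316, 0.032762)
  k3: at (u, v) = (-0.006380, -0.003106), (du/dtau, dv/dtau) = (-0.254733, -0.124181); Gamma_uuu = -0.192640, Gamma_uuv = -0.044442, Gamma_uvv = 13.243376, Gamma_vuu = 0.203352, Gamma_vuv = -0.885927, Gamma_vvv = 0.658265; k3 = (-0.254733, -0.124181, -0.188913, 0.032703)
  k4: at (u, v) = (-0.012737, -0.006209), (du/dtau, dv/dtau) = (-0.259446, -0.123365); Gamma_uuu = -0.378021, Gamma_uuv = -0.085237, Gamma_uvv = 13.119111, Gamma_vuu = 0.185831, Gamma_vuv = -0.886955, Gamma_vvv = 0.650936; k4 = (-0.259446, -0.123365, -0.168757, 0.034361)
  Y <- Y + (h/6)(k1 + 2k2 + 2k3 + k4): u = -0.0127, v = -0.0062, du/dtau = -0.2594, dv/dtau = -0.1234
step 2:
  k1: at (u, v) = (-0.012744, -0.006210), (du/dtau, dv/dtau) = (-0.259446, -0.123363); Gamma_uuu = -0.378226, Gamma_uuv = -0.085296, Gamma_uvv = 13.118963, Gamma_vuu = 0.185813, Gamma_vuv = -0.886953, Gamma_vvv = 0.650942; k1 = (-0.259446, -0.123363, -0.168732, 0.034362)
  k2: at (u, v) = (-0.019231, -0.009294), (du/dtau, dv/dtau) = (-0.263665, -0.122504); Gamma_uuu = -0.558645, Gamma_uuv = -0.123404, Gamma_uvv = 12.959769, Gamma_vuu = 0.168385, Gamma_vuv = -0.887779, Gamma_vvv = 0.641970; k2 = (-0.263665, -0.122504, -0.147683, 0.036010)
  k3: at (u, v) = (-0.019336, -0.009272), (du/dtau, dv/dtau) = (-0.263138, -0.122463); Gamma_uuu = -0.561123, Gamma_uuv = -0.124260, Gamma_uvv = 12.957536, Gamma_vuu = 0.168179, Gamma_vuv = -0.887714, Gamma_vvv = 0.642185; k3 = (-0.263138, -0.122463, -0.147465, 0.035937)
  k4: at (u, v) = (-0.025901, -0.012333), (du/dtau, dv/dtau) = (-0.266819, -0.121567); Gamma_uuu = -0.733455, Gamma_uuv = -0.158925, Gamma_uvv = 12.765797, Gamma_vuu = 0.151043, Gamma_vuv = -0.888338, Gamma_vvv = 0.631557; k4 = (-0.266819, -0.121567, -0.126132, 0.037542)
  Y <- Y + (h/6)(k1 + 2k2 + 2k3 + k4): u = -0.0259, v = -0.0123, du/dtau = -0.2668, dv/dtau = -0.1216
step 3:
  k1: at (u, v) = (-0.025910, -0.012334), (du/dtau, dv/dtau) = (-0.266823, -0.121565); Gamma_uuu = -0.733659, Gamma_uuv = -0.158981, Gamma_uvv = 12.765556, Gamma_vuu = 0.151024, Gamma_vuv = -0.888335, Gamma_vvv = 0.631560; k1 = (-0.266823, -0.121565, -0.126104, 0.037543)
  k2: at (u, v) = (-0.032581, -0.015373), (du/dtau, dv/dtau) = (-0.269975, -0.120626); Gamma_uuu = -0.897181, Gamma_uuv = -0.190164, Gamma_uvv = 12.543425, Gamma_vuu = 0.134195, Gamma_vuv = -0.888738, Gamma_vvv = 0.619397; k2 = (-0.269975, -0.120626, -0.104738, 0.039092)
  k3: at (u, v) = (-0.032659, -0.015349), (du/dtau, dv/dtau) = (-0.269441, -0.120588); Gamma_uuu = -0.898761, Gamma_uuv = -0.190755, Gamma_uvv = 12.541256, Gamma_vuu = 0.134052, Gamma_vuv = -0.888681, Gamma_vvv = 0.619560; k3 = (-0.269441, -0.120588, -0.104723, 0.039008)
  k4: at (u, v) = (-0.039382, -0.018363), (du/dtau, dv/dtau) = (-0.272059, -0.119615); Gamma_uuu = -1.050955, Gamma_uuv = -0.217926, Gamma_uvv = 12.293113, Gamma_vuu = 0.117711, Gamma_vuv = -0.888872, Gamma_vvv = 0.605954; k4 = (-0.272059, -0.119615, -0.083915, 0.040469)
  Y <- Y + (h/6)(k1 + 2k2 + 2k3 + k4): u = -0.0394, v = -0.0184, du/dtau = -0.2721, dv/dtau = -0.1196

Answer: u = -0.0394, v = -0.0184, du/dtau = -0.2721, dv/dtau = -0.1196


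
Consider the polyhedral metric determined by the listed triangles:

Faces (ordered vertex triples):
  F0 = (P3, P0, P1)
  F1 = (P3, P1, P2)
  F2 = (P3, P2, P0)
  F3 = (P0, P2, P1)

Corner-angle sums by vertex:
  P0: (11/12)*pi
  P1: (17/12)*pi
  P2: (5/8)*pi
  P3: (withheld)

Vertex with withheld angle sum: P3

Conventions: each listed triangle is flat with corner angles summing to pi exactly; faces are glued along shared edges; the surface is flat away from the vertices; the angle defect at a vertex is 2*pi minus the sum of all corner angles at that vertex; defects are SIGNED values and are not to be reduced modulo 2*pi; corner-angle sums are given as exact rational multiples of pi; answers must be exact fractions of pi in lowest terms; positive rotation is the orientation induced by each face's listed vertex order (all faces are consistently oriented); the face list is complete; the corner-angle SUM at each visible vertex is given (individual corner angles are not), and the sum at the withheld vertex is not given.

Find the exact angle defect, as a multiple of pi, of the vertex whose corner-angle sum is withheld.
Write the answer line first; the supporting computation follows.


Answer: defect(P3) = (23/24)*pi

V = 4, E = 6, F = 4; chi = V - E + F = 2
Gauss-Bonnet: total defect = 2*pi*chi = 4*pi; visible defects sum to (73/24)*pi


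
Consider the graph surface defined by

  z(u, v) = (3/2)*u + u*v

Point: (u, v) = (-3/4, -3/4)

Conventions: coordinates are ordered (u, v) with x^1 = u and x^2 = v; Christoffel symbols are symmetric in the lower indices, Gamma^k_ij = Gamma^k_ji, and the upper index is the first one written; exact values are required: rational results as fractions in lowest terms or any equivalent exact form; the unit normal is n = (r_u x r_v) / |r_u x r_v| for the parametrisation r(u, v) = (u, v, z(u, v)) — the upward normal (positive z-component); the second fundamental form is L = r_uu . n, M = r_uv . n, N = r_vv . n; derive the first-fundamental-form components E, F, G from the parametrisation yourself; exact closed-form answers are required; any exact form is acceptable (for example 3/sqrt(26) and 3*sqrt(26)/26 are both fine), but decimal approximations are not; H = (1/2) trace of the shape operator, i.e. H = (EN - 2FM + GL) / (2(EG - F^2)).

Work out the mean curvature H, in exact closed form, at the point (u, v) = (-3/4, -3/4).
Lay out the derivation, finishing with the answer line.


z_u = 3/4, z_v = -3/4, z_uu = 0, z_uv = 1, z_vv = 0
E = 25/16, F = -9/16, G = 25/16; answer radicand W^2 = 17/8
unnormalised second-form numerators: l = 0, m = 1, n = 0; L = l/sqrt(17/8), and similarly M = m/sqrt(W^2), N = n/sqrt(W^2)
H = (E*n - 2*F*m + G*l) / (2*(EG - F^2)*sqrt(W^2)); E*n - 2*F*m + G*l = 9/8, EG - F^2 = 17/8, so H = (9/34)/sqrt(17/8)

Answer: H = 9*sqrt(34)/289


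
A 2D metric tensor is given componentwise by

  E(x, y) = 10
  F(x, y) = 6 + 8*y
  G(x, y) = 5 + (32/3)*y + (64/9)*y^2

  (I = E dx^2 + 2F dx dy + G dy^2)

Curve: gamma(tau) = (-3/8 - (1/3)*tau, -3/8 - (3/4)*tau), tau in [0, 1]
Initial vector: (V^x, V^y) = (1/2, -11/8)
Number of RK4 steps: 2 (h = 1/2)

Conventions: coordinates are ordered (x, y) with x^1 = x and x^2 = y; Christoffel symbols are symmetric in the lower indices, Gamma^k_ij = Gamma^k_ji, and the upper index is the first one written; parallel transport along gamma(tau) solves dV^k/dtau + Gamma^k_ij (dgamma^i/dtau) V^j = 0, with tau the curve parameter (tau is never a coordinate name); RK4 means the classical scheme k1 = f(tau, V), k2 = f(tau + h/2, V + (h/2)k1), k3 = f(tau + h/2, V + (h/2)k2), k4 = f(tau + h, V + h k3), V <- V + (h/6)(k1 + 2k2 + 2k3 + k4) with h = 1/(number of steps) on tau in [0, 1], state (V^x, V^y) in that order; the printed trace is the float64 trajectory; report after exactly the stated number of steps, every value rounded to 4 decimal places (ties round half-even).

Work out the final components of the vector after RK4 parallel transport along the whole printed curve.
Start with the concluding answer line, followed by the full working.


Answer: V^x = -0.3250, V^y = -1.3750

gamma'(tau) = (-1/3, -3/4); f(tau, V)^k = -Gamma^k_ij(gamma(tau)) gamma'^i(tau) V^j; h = 1/2; intermediate values shown to 6 dp
curve data and Christoffel symbols at the stage parameters:
  tau = 0.000000: gamma = (-0.375000, -0.375000), gamma' = (-0.333333, -0.750000); Gamma_xxx = 0.000000, Gamma_xxy = 0.000000, Gamma_xyy = 0.727273, Gamma_yxx = 0.000000, Gamma_yxy = 0.000000, Gamma_yyy = 0.242424
  tau = 0.250000: gamma = (-0.458333, -0.562500), gamma' = (-0.333333, -0.750000); Gamma_xxx = 0.000000, Gamma_xxy = 0.000000, Gamma_xyy = 0.780488, Gamma_yxx = 0.000000, Gamma_yxy = 0.000000, Gamma_yyy = 0.130081
  tau = 0.500000: gamma = (-0.541667, -0.750000), gamma' = (-0.333333, -0.750000); Gamma_xxx = 0.000000, Gamma_xxy = 0.000000, Gamma_xyy = 0.800000, Gamma_yxx = 0.000000, Gamma_yxy = 0.000000, Gamma_yyy = 0.000000
  tau = 0.750000: gamma = (-0.625000, -0.937500), gamma' = (-0.333333, -0.750000); Gamma_xxx = 0.000000, Gamma_xxy = 0.000000, Gamma_xyy = 0.780488, Gamma_yxx = 0.000000, Gamma_yxy = 0.000000, Gamma_yyy = -0.130081
  tau = 1.000000: gamma = (-0.708333, -1.125000), gamma' = (-0.333333, -0.750000); Gamma_xxx = 0.000000, Gamma_xxy = 0.000000, Gamma_xyy = 0.727273, Gamma_yxx = 0.000000, Gamma_yxy = 0.000000, Gamma_yyy = -0.242424
step 0: V^x = 0.5000, V^y = -1.3750
step 1: k1 = (-0.750000, -0.250000), k2 = (-0.841463, -0.140244), k3 = (-0.825402, -0.137567), k4 = (-0.866270, 0.000000); V <- V + (h/6)(k1 + 2k2 + 2k3 + k4): V^x = 0.0875, V^y = -1.4421
step 2: k1 = (-0.865281, 0.000000), k2 = (-0.844177, 0.140696), k3 = (-0.823587, 0.137264), k4 = (-0.749183, 0.249728); V <- V + (h/6)(k1 + 2k2 + 2k3 + k4): V^x = -0.3250, V^y = -1.3750


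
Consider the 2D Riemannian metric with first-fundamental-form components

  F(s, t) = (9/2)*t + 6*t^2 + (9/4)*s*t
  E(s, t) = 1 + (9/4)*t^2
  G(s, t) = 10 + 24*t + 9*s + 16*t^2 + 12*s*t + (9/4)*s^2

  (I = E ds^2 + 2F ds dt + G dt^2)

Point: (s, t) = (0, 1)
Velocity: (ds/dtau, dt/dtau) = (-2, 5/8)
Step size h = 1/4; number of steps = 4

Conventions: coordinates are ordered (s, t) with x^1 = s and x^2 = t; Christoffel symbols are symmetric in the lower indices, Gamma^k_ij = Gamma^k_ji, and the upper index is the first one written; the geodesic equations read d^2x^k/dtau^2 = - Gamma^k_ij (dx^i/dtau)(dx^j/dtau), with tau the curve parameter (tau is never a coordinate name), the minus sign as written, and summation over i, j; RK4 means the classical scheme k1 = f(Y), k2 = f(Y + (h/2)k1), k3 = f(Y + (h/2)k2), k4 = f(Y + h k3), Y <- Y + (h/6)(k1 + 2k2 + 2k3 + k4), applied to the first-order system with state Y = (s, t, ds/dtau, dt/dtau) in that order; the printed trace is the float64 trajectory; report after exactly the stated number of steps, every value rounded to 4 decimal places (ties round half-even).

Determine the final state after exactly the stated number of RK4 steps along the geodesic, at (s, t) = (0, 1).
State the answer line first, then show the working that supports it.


Answer: s = -1.9620, t = 1.7683, ds/dtau = -1.9198, dt/dtau = 0.9015

f(Y) = (ds/dtau, dt/dtau, -Gamma^s_ij Y'^i Y'^j, -Gamma^t_ij Y'^i Y'^j) with the Gammas evaluated at the stage position; h = 0.250000; intermediate values shown to 6 dp
step 0: s = 0.0000, t = 1.0000, ds/dtau = -2.0000, dt/dtau = 0.6250
step 1:
  k1: at (s, t) = (0.000000, 1.000000), (ds/dtau, dt/dtau) = (-2.000000, 0.625000); Gamma_sss = 0.000000, Gamma_sst = 0.043062, Gamma_stt = 0.114833, Gamma_tss = 0.000000, Gamma_tst = 0.200957, Gamma_ttt = 0.535885; k1 = (-2.000000, 0.625000, 0.062799, 0.293062)
  k2: at (s, t) = (-0.250000, 1.078125), (ds/dtau, dt/dtau) = (-1.992150, 0.661633); Gamma_sss = 0.000000, Gamma_sst = 0.046880, Gamma_stt = 0.125014, Gamma_tss = 0.000000, Gamma_tst = 0.201109, Gamma_ttt = 0.536292; k2 = (-1.992150, 0.661633, 0.068857, 0.295387)
  k3: at (s, t) = (-0.249019, 1.082704), (ds/dtau, dt/dtau) = (-1.991393, 0.661923); Gamma_sss = 0.000000, Gamma_sst = 0.046810, Gamma_stt = 0.124828, Gamma_tss = 0.000000, Gamma_tst = 0.200531, Gamma_ttt = 0.534750; k3 = (-1.991393, 0.661923, 0.068714, 0.294364)
  k4: at (s, t) = (-0.497848, 1.165481), (ds/dtau, dt/dtau) = (-1.982822, 0.698591); Gamma_sss = 0.000000, Gamma_sst = 0.050550, Gamma_stt = 0.134801, Gamma_tss = 0.000000, Gamma_tst = 0.199954, Gamma_ttt = 0.533210; k4 = (-1.982822, 0.698591, 0.074256, 0.293722)
  Y <- Y + (h/6)(k1 + 2k2 + 2k3 + k4): s = -0.4979, t = 1.1654, ds/dtau = -1.9828, dt/dtau = 0.6986
step 2:
  k1: at (s, t) = (-0.497913, 1.165446), (ds/dtau, dt/dtau) = (-1.982825, 0.698595); Gamma_sss = 0.000000, Gamma_sst = 0.050552, Gamma_stt = 0.134806, Gamma_tss = 0.000000, Gamma_tst = 0.199960, Gamma_ttt = 0.533228; k1 = (-1.982825, 0.698595, 0.074259, 0.293733)
  k2: at (s, t) = (-0.745766, 1.252770), (ds/dtau, dt/dtau) = (-1.973543, 0.735312); Gamma_sss = 0.000000, Gamma_sst = 0.054168, Gamma_stt = 0.144448, Gamma_tss = 0.000000, Gamma_tst = 0.198679, Gamma_ttt = 0.529812; k2 = (-1.973543, 0.735312, 0.079113, 0.290174)
  k3: at (s, t) = (-0.744606, 1.257360), (ds/dtau, dt/dtau) = (-1.972936, 0.734867); Gamma_sss = 0.000000, Gamma_sst = 0.054051, Gamma_stt = 0.144137, Gamma_tss = 0.000000, Gamma_tst = 0.198104, Gamma_ttt = 0.528277; k3 = (-1.972936, 0.734867, 0.078894, 0.289155)
  k4: at (s, t) = (-0.991147, 1.349163), (ds/dtau, dt/dtau) = (-1.963102, 0.770884); Gamma_sss = 0.000000, Gamma_sst = 0.057446, Gamma_stt = 0.153190, Gamma_tss = 0.000000, Gamma_tst = 0.196146, Gamma_ttt = 0.523057; k4 = (-1.963102, 0.770884, 0.082835, 0.282833)
  Y <- Y + (h/6)(k1 + 2k2 + 2k3 + k4): s = -0.9912, t = 1.3492, ds/dtau = -1.9631, dt/dtau = 0.7709
step 3:
  k1: at (s, t) = (-0.991200, 1.349189), (ds/dtau, dt/dtau) = (-1.963112, 0.770896); Gamma_sss = 0.000000, Gamma_sst = 0.057447, Gamma_stt = 0.153192, Gamma_tss = 0.000000, Gamma_tst = 0.196145, Gamma_ttt = 0.523054; k1 = (-1.963112, 0.770896, 0.082836, 0.282834)
  k2: at (s, t) = (-1.236589, 1.445551), (ds/dtau, dt/dtau) = (-1.952758, 0.806251); Gamma_sss = 0.000000, Gamma_sst = 0.060580, Gamma_stt = 0.161546, Gamma_tss = 0.000000, Gamma_tst = 0.193539, Gamma_ttt = 0.516103; k2 = (-1.952758, 0.806251, 0.085744, 0.273932)
  k3: at (s, t) = (-1.235294, 1.449971), (ds/dtau, dt/dtau) = (-1.952394, 0.805138); Gamma_sss = 0.000000, Gamma_sst = 0.060426, Gamma_stt = 0.161136, Gamma_tss = 0.000000, Gamma_tst = 0.193005, Gamma_ttt = 0.514680; k3 = (-1.952394, 0.805138, 0.085517, 0.273147)
  k4: at (s, t) = (-1.479298, 1.550474), (ds/dtau, dt/dtau) = (-1.941733, 0.839183); Gamma_sss = 0.000000, Gamma_sst = 0.063232, Gamma_stt = 0.168620, Gamma_tss = 0.000000, Gamma_tst = 0.189856, Gamma_ttt = 0.506281; k4 = (-1.941733, 0.839183, 0.087324, 0.262190)
  Y <- Y + (h/6)(k1 + 2k2 + 2k3 + k4): s = -1.4793, t = 1.5506, ds/dtau = -1.9418, dt/dtau = 0.8392
step 4:
  k1: at (s, t) = (-1.479331, 1.550558), (ds/dtau, dt/dtau) = (-1.941751, 0.839196); Gamma_sss = 0.000000, Gamma_sst = 0.063231, Gamma_stt = 0.168615, Gamma_tss = 0.000000, Gamma_tst = 0.189847, Gamma_ttt = 0.506260; k1 = (-1.941751, 0.839196, 0.087323, 0.262183)
  k2: at (s, t) = (-1.722050, 1.655458), (ds/dtau, dt/dtau) = (-1.930835, 0.871968); Gamma_sss = 0.000000, Gamma_sst = 0.065681, Gamma_stt = 0.175149, Gamma_tss = 0.000000, Gamma_tst = 0.186177, Gamma_ttt = 0.496471; k2 = (-1.930835, 0.871968, 0.087993, 0.249423)
  k3: at (s, t) = (-1.720685, 1.659554), (ds/dtau, dt/dtau) = (-1.930751, 0.870373); Gamma_sss = 0.000000, Gamma_sst = 0.065508, Gamma_stt = 0.174688, Gamma_tss = 0.000000, Gamma_tst = 0.185713, Gamma_ttt = 0.495235; k3 = (-1.930751, 0.870373, 0.087834, 0.249007)
  k4: at (s, t) = (-1.962019, 1.768152), (ds/dtau, dt/dtau) = (-1.919792, 0.901447); Gamma_sss = 0.000000, Gamma_sst = 0.067584, Gamma_stt = 0.180224, Gamma_tss = 0.000000, Gamma_tst = 0.181676, Gamma_ttt = 0.484468; k4 = (-1.919792, 0.901447, 0.087469, 0.235130)
  Y <- Y + (h/6)(k1 + 2k2 + 2k3 + k4): s = -1.9620, t = 1.7683, ds/dtau = -1.9198, dt/dtau = 0.9015


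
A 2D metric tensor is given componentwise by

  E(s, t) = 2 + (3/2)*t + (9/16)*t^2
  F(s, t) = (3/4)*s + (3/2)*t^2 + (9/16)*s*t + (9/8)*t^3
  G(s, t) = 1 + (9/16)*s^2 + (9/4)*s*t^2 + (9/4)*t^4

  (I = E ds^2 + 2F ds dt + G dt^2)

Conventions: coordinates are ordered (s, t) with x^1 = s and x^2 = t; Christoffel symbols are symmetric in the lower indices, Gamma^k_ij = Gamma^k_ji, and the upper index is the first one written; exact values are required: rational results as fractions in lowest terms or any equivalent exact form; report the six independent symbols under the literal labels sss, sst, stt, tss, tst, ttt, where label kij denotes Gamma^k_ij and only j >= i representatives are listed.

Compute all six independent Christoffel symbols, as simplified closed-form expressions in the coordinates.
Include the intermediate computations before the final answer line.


E = 2 + (3/2)*t + (9/16)*t^2; F = (3/4)*s + (3/2)*t^2 + (9/16)*s*t + (9/8)*t^3; G = 1 + (9/16)*s^2 + (9/4)*s*t^2 + (9/4)*t^4
Gamma^k_ij = (1/2) g^{kl} (d_i g_jl + d_j g_il - d_l g_ij), with g^inv = (1/(EG-F^2)) [[G, -F], [-F, E]]
first partials: E_s = 0, E_t = 3/2 + (9/8)*t, F_s = 3/4 + (9/16)*t, F_t = 3*t + (9/16)*s + (27/8)*t^2, G_s = (9/8)*s + (9/4)*t^2, G_t = (9/2)*s*t + 9*t^3
D = EG - F^2 = 2 + (3/2)*t + (9/16)*t^2 + (9/16)*s^2 + (9/4)*s*t^2 + (9/4)*t^4
expanded: Gamma^s_ss = (G E_s - 2F F_s + F E_t)/(2D), Gamma^s_st = (G E_t - F G_s)/(2D), Gamma^s_tt = (2G F_t - G G_s - F G_t)/(2D), Gamma^t_ss = (2E F_s - E E_t - F E_s)/(2D), Gamma^t_st = (E G_s - F E_t)/(2D), Gamma^t_tt = (E G_t - 2F F_t + F G_s)/(2D); substitute and cancel common factors

Answer: Gamma_sss = 0, Gamma_sst = (9*t + 12)/(9*s^2 + 36*s*t^2 + 36*t^4 + 9*t^2 + 24*t + 32), Gamma_stt = (36*t^2 + 48*t)/(9*s^2 + 36*s*t^2 + 36*t^4 + 9*t^2 + 24*t + 32), Gamma_tss = 0, Gamma_tst = (9*s + 18*t^2)/(9*s^2 + 36*s*t^2 + 36*t^4 + 9*t^2 + 24*t + 32), Gamma_ttt = (36*s*t + 72*t^3)/(9*s^2 + 36*s*t^2 + 36*t^4 + 9*t^2 + 24*t + 32)


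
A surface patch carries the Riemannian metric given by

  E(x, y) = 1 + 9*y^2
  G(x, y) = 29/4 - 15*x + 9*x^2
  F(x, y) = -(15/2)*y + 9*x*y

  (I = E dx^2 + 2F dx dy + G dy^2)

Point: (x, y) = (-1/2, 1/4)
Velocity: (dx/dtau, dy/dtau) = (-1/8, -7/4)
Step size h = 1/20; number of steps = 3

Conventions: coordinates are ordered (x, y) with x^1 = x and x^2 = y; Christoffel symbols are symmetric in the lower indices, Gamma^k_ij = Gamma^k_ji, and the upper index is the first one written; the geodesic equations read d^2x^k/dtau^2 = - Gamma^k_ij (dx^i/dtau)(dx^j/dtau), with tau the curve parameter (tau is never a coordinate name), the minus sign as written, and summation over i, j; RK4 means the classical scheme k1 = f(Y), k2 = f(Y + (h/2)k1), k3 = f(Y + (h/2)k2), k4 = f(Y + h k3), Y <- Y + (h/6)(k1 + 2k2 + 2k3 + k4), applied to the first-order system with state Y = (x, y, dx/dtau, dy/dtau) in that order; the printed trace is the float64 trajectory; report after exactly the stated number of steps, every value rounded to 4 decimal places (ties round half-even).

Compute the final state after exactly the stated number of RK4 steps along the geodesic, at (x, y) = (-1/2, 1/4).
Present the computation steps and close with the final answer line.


f(Y) = (dx/dtau, dy/dtau, -Gamma^x_ij Y'^i Y'^j, -Gamma^y_ij Y'^i Y'^j) with the Gammas evaluated at the stage position; h = 0.050000; intermediate values shown to 6 dp
step 0: x = -0.5000, y = 0.2500, dx/dtau = -0.1250, dy/dtau = -1.7500
step 1:
  k1: at (x, y) = (-0.500000, 0.250000), (dx/dtau, dy/dtau) = (-0.125000, -1.750000); Gamma_xxx = 0.000000, Gamma_xxy = 0.128114, Gamma_xyy = 0.000000, Gamma_yxx = 0.000000, Gamma_yxy = -0.683274, Gamma_yyy = 0.000000; k1 = (-0.125000, -1.750000, -0.056050, 0.298932)
  k2: at (x, y) = (-0.503125, 0.206250), (dx/dtau, dy/dtau) = (-0.126401, -1.742527); Gamma_xxx = 0.000000, Gamma_xxy = 0.106327, Gamma_xyy = 0.000000, Gamma_yxx = 0.000000, Gamma_yxy = -0.688977, Gamma_yyy = 0.000000; k2 = (-0.126401, -1.742527, -0.046839, 0.303505)
  k3: at (x, y) = (-0.503160, 0.206437), (dx/dtau, dy/dtau) = (-0.126171, -1.742412); Gamma_xxx = 0.000000, Gamma_xxy = 0.106414, Gamma_xyy = 0.000000, Gamma_yxx = 0.000000, Gamma_yxy = -0.688935, Gamma_yyy = 0.000000; k3 = (-0.126171, -1.742412, -0.046788, 0.302913)
  k4: at (x, y) = (-0.506309, 0.162879), (dx/dtau, dy/dtau) = (-0.127339, -1.734854); Gamma_xxx = 0.000000, Gamma_xxy = 0.084294, Gamma_xyy = 0.000000, Gamma_yxx = 0.000000, Gamma_yxy = -0.693296, Gamma_yyy = 0.000000; k4 = (-0.127339, -1.734854, -0.037244, 0.306319)
  Y <- Y + (h/6)(k1 + 2k2 + 2k3 + k4): x = -0.5063, y = 0.1629, dx/dtau = -0.1273, dy/dtau = -1.7348
step 2:
  k1: at (x, y) = (-0.506312, 0.162877), (dx/dtau, dy/dtau) = (-0.127338, -1.734849); Gamma_xxx = 0.000000, Gamma_xxy = 0.084292, Gamma_xyy = 0.000000, Gamma_yxx = 0.000000, Gamma_yxy = -0.693294, Gamma_yyy = 0.000000; k1 = (-0.127338, -1.734849, -0.037242, 0.306314)
  k2: at (x, y) = (-0.509496, 0.119506), (dx/dtau, dy/dtau) = (-0.128269, -1.727191); Gamma_xxx = 0.000000, Gamma_xxy = 0.061966, Gamma_xyy = 0.000000, Gamma_yxx = 0.000000, Gamma_yxy = -0.696278, Gamma_yyy = 0.000000; k2 = (-0.128269, -1.727191, -0.027456, 0.308514)
  k3: at (x, y) = (-0.509519, 0.119697), (dx/dtau, dy/dtau) = (-0.128024, -1.727136); Gamma_xxx = 0.000000, Gamma_xxy = 0.062061, Gamma_xyy = 0.000000, Gamma_yxx = 0.000000, Gamma_yxy = -0.696251, Gamma_yyy = 0.000000; k3 = (-0.128024, -1.727136, -0.027446, 0.307904)
  k4: at (x, y) = (-0.512714, 0.076520), (dx/dtau, dy/dtau) = (-0.128710, -1.719454); Gamma_xxx = 0.000000, Gamma_xxy = 0.039672, Gamma_xyy = 0.000000, Gamma_yxx = 0.000000, Gamma_yxy = -0.697864, Gamma_yyy = 0.000000; k4 = (-0.128710, -1.719454, -0.017560, 0.308890)
  Y <- Y + (h/6)(k1 + 2k2 + 2k3 + k4): x = -0.5127, y = 0.0765, dx/dtau = -0.1287, dy/dtau = -1.7194
step 3:
  k1: at (x, y) = (-0.512718, 0.076519), (dx/dtau, dy/dtau) = (-0.128710, -1.719449); Gamma_xxx = 0.000000, Gamma_xxy = 0.039672, Gamma_xyy = 0.000000, Gamma_yxx = 0.000000, Gamma_yxy = -0.697863, Gamma_yyy = 0.000000; k1 = (-0.128710, -1.719449, -0.017559, 0.308887)
  k2: at (x, y) = (-0.515935, 0.033533), (dx/dtau, dy/dtau) = (-0.129149, -1.711727); Gamma_xxx = 0.000000, Gamma_xxy = 0.017350, Gamma_xyy = 0.000000, Gamma_yxx = 0.000000, Gamma_yxy = -0.698104, Gamma_yyy = 0.000000; k2 = (-0.129149, -1.711727, -0.007671, 0.308656)
  k3: at (x, y) = (-0.515946, 0.033726), (dx/dtau, dy/dtau) = (-0.128901, -1.711733); Gamma_xxx = 0.000000, Gamma_xxy = 0.017449, Gamma_xyy = 0.000000, Gamma_yxx = 0.000000, Gamma_yxy = -0.698094, Gamma_yyy = 0.000000; k3 = (-0.128901, -1.711733, -0.007700, 0.308062)
  k4: at (x, y) = (-0.519163, -0.009067), (dx/dtau, dy/dtau) = (-0.129095, -1.704046); Gamma_xxx = 0.000000, Gamma_xxy = -0.004673, Gamma_xyy = 0.000000, Gamma_yxx = 0.000000, Gamma_yxy = -0.697005, Gamma_yyy = 0.000000; k4 = (-0.129095, -1.704046, 0.002056, 0.306659)
  Y <- Y + (h/6)(k1 + 2k2 + 2k3 + k4): x = -0.5192, y = -0.0091, dx/dtau = -0.1291, dy/dtau = -1.7040

Answer: x = -0.5192, y = -0.0091, dx/dtau = -0.1291, dy/dtau = -1.7040
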